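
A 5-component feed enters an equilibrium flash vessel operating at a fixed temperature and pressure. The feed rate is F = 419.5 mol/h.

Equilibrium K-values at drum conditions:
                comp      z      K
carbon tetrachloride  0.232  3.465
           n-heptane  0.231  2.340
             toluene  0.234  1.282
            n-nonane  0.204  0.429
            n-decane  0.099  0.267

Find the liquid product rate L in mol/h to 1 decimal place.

L = 80.9 mol/h

Rachford–Rice: g(β) = Σ zᵢ(Kᵢ−1)/(1+β(Kᵢ−1)) = 0.
Feasibility: ΣzᵢKᵢ = 1.758, Σzᵢ/Kᵢ = 1.195 — both > 1, two phases present.
Newton–Raphson from β = 0.46:
  β = 0.460: g = 0.2504, g' = -0.726 → β = 0.805
  β = 0.805: g = 0.0019, g' = -0.811 → β = 0.807
Converged at β = 0.807.
Then V = β·F = 0.8071·419.5 = 338.6 mol/h and L = F − V = 80.9 mol/h.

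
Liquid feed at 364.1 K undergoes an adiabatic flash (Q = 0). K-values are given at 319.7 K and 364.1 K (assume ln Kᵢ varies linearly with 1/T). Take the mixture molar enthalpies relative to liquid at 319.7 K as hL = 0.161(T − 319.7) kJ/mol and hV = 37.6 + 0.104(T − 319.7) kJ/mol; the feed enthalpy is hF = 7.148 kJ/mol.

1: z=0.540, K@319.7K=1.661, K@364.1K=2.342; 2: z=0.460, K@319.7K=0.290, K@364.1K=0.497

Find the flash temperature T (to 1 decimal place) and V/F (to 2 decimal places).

T = 325.3 K, V/F = 0.17

Adiabatic flash: solve Rachford–Rice at each trial T, then check hF = ψ·hV(T) + (1−ψ)·hL(T).
  T = 319.7 K: K = (1.661, 0.290), RR gives ψ = 0.065, H_out = 2.431 kJ/mol
  T = 364.1 K: K = (2.342, 0.497), RR gives ψ = 0.731, H_out = 32.777 kJ/mol
  T = 341.9 K: K = (1.994, 0.386), RR gives ψ = 0.417, H_out = 18.740 kJ/mol
  T = 330.8 K: K = (1.826, 0.336), RR gives ψ = 0.257, H_out = 11.272 kJ/mol
  T = 325.2 K: K = (1.742, 0.312), RR gives ψ = 0.166, H_out = 7.059 kJ/mol
  T = 328.0 K: K = (1.784, 0.324), RR gives ψ = 0.212, H_out = 9.216 kJ/mol
  T = 326.6 K: K = (1.763, 0.318), RR gives ψ = 0.189, H_out = 8.152 kJ/mol
Linear interpolation between T = 325.2 (H_out = 7.059) and T = 326.6 (H_out = 8.152) on hF = 7.148 gives T ≈ 325.3 K, at which ψ = 0.17.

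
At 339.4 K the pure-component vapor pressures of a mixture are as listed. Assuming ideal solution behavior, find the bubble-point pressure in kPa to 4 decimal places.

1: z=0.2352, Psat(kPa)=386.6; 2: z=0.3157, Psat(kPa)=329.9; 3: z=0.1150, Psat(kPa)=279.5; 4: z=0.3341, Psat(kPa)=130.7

At the bubble point ψ → 0, so ΣzᵢKᵢ = 1 with Kᵢ = Pᵢˢᵃᵗ/P ⇒ P = ΣzᵢPᵢˢᵃᵗ.
P = 0.2352·386.6 + 0.3157·329.9 + 0.1150·279.5 + 0.3341·130.7 = 270.8871 kPa

Pbub = 270.8871 kPa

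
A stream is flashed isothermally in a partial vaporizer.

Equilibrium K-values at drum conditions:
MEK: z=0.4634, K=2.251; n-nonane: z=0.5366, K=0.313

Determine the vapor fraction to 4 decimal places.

Binary case is linear: z₁(K₁−1)(1+ψ(K₂−1)) + z₂(K₂−1)(1+ψ(K₁−1)) = 0
⇒ ψ = [z₁(K₁−1)+z₂(K₂−1)] / [−(K₁−1)(K₂−1)] = 0.21107/0.85944 = 0.2456

ψ = 0.2456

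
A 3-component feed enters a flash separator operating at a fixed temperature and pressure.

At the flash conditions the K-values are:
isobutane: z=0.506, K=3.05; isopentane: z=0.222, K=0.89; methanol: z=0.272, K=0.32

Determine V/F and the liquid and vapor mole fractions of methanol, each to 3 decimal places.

Rachford–Rice: g(V/F) = Σ zᵢ(Kᵢ−1)/(1+V/F(Kᵢ−1)) = 0.
Feasibility: ΣzᵢKᵢ = 1.828, Σzᵢ/Kᵢ = 1.265 — both > 1, two phases present.
Iterate (Newton) starting at V/F = 0.5:
  V/F = 0.500: g = 0.2062, g' = -0.810 → V/F = 0.754
  V/F = 0.754: g = 0.0009, g' = -0.861 → V/F = 0.755
Converged at V/F = 0.755.
Compositions from xᵢ = zᵢ/(1+V/F(Kᵢ−1)), yᵢ = Kᵢxᵢ:
  isobutane: x = 0.199, y = 0.606
  isopentane: x = 0.242, y = 0.215
  methanol: x = 0.559, y = 0.179

V/F = 0.755, x_methanol = 0.559, y_methanol = 0.179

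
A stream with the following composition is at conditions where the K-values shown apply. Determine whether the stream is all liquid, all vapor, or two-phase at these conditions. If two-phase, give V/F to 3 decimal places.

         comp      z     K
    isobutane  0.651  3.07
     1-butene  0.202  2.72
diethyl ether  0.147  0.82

ΣzᵢKᵢ = 2.669; Σzᵢ/Kᵢ = 0.466.
Since Σzᵢ/Kᵢ < 1 the mixture is above its dew point — single vapor phase.

all vapor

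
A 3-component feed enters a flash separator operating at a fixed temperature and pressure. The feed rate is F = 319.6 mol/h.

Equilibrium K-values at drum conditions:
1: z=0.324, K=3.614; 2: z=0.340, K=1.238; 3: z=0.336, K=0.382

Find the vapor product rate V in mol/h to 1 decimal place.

Newton iteration, β⁰ = 0.5:
  β = 0.500: g = 0.1389, g' = -0.700 → β = 0.698
  β = 0.698: g = 0.0038, g' = -0.689 → β = 0.704
Converged at β = 0.704.
Then V = β·F = 0.7039·319.6 = 225.0 mol/h and L = F − V = 94.6 mol/h.

V = 225.0 mol/h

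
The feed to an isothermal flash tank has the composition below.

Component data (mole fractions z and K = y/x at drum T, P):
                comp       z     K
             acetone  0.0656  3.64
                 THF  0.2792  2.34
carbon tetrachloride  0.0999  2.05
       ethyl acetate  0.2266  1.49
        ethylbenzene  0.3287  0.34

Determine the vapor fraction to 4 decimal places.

Let ψ = V/F and solve Σ zᵢ(Kᵢ−1)/(1+ψ(Kᵢ−1)) = 0.
Check two-phase: ΣzᵢKᵢ = 1.5463 > 1 and Σzᵢ/Kᵢ = 1.3049 > 1, so g(0) = 0.5463 > 0 and g(1) = -0.3049 < 0.
Newton iteration, ψ⁰ = 0.4:
  ψ = 0.4000: g = 0.19976, g' = -0.6776 → ψ = 0.6948
  ψ = 0.6948: g = -0.00234, g' = -0.7469 → ψ = 0.6917
Converged at ψ = 0.6916.

ψ = 0.6916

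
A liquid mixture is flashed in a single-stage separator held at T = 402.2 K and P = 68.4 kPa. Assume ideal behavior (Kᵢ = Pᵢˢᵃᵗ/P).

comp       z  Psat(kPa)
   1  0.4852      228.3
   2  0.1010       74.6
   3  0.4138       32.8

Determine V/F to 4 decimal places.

Raoult's law: Kᵢ = Pᵢˢᵃᵗ/P = Pᵢˢᵃᵗ/68.4.
  K_1 = 228.3/68.4 = 3.337719, K_2 = 74.6/68.4 = 1.090643, K_3 = 32.8/68.4 = 0.479532
Newton–Raphson from V/F = 0.52:
  V/F = 0.5200: g = 0.22540, g' = -0.7516 → V/F = 0.8199
  V/F = 0.8199: g = 0.02174, g' = -0.6535 → V/F = 0.8531
  V/F = 0.8531: g = -0.00008, g' = -0.6591 → V/F = 0.8530
Converged at V/F = 0.8530.

V/F = 0.8530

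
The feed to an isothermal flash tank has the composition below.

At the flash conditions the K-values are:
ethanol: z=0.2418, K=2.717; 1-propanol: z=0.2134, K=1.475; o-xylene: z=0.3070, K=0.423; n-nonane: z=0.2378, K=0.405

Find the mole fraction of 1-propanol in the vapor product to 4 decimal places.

Material balance + equilibrium reduce to Σ zᵢ(Kᵢ−1)/(1+ψ(Kᵢ−1)) = 0.
g(0) = ΣzᵢKᵢ − 1 = 0.1979 and g(1) = 1 − Σzᵢ/Kᵢ = -0.5466, so a root lies in (0, 1).
Iterate (Newton) starting at ψ = 0.5:
  ψ = 0.5000: g = -0.14507, g' = -0.6103 → ψ = 0.2623
Converged at ψ = 0.2623.
Compositions from xᵢ = zᵢ/(1+ψ(Kᵢ−1)), yᵢ = Kᵢxᵢ:
  ethanol: x = 0.1667, y = 0.4530
  1-propanol: x = 0.1898, y = 0.2799
  o-xylene: x = 0.3617, y = 0.1530
  n-nonane: x = 0.2818, y = 0.1141

y_1-propanol = 0.2799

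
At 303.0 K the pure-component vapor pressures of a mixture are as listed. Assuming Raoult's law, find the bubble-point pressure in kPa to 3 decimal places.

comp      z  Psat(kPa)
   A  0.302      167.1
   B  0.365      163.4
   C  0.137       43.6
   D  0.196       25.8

At the bubble point ψ → 0, so ΣzᵢKᵢ = 1 with Kᵢ = Pᵢˢᵃᵗ/P ⇒ P = ΣzᵢPᵢˢᵃᵗ.
P = 0.302·167.1 + 0.365·163.4 + 0.137·43.6 + 0.196·25.8 = 121.135 kPa

Pbub = 121.135 kPa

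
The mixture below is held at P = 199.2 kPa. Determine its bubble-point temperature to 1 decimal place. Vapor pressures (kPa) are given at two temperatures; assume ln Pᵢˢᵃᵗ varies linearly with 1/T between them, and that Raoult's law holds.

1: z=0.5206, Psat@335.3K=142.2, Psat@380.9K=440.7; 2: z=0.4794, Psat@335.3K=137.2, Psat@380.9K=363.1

Bubble-point temperature: ΣzᵢPᵢˢᵃᵗ(T) = P. Interpolate ln Pᵢˢᵃᵗ = aᵢ + bᵢ/T.
  T = 335.3 K: ΣzᵢPᵢˢᵃᵗ = 139.80 kPa
  T = 380.9 K: ΣzᵢPᵢˢᵃᵗ = 403.50 kPa
  T = 358.1 K: ΣzᵢPᵢˢᵃᵗ = 245.47 kPa
  T = 346.7 K: ΣzᵢPᵢˢᵃᵗ = 186.93 kPa
  T = 352.4 K: ΣzᵢPᵢˢᵃᵗ = 214.67 kPa
  T = 349.5 K: ΣzᵢPᵢˢᵃᵗ = 200.19 kPa
Interpolating between 346.7 K and 349.5 K gives T ≈ 349.3 K.

T = 349.3 K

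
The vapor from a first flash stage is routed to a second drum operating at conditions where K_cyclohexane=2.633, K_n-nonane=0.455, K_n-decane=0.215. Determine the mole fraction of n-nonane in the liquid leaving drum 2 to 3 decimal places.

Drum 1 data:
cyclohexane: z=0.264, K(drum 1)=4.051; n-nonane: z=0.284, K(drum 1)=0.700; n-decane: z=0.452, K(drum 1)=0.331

x_n-nonane (drum 2) = 0.336

Drum 1:
Let ψ₁ = V/F and solve Σ zᵢ(Kᵢ−1)/(1+ψ₁(Kᵢ−1)) = 0.
Feasibility: ΣzᵢKᵢ = 1.418, Σzᵢ/Kᵢ = 1.836 — both > 1, two phases present.
Iterate (Newton) starting at ψ₁ = 0.44:
  ψ₁ = 0.440: g = -0.1828, g' = -0.888 → ψ₁ = 0.234
  ψ₁ = 0.234: g = 0.0197, g' = -1.150 → ψ₁ = 0.251
  ψ₁ = 0.251: g = 0.0004, g' = -1.110 → ψ₁ = 0.252
Converged at ψ₁ = 0.252.
Drum-1 compositions:
  cyclohexane: x = 0.149, y = 0.605
  n-nonane: x = 0.307, y = 0.215
  n-decane: x = 0.543, y = 0.180
Drum-2 feed = drum-1 vapor: z₂ = (0.6051, 0.2150, 0.1799).
Drum 2:
Rachford–Rice: g(ψ₂) = Σ zᵢ(Kᵢ−1)/(1+ψ₂(Kᵢ−1)) = 0.
Feasibility: ΣzᵢKᵢ = 1.730, Σzᵢ/Kᵢ = 1.539 — both > 1, two phases present.
Newton iteration, ψ₂⁰ = 0.5:
  ψ₂ = 0.500: g = 0.1504, g' = -0.910 → ψ₂ = 0.665
  ψ₂ = 0.665: g = -0.0058, g' = -1.014 → ψ₂ = 0.660
Converged at ψ₂ = 0.660.
  cyclohexane: x = 0.291, y = 0.767
  n-nonane: x = 0.336, y = 0.153
  n-decane: x = 0.373, y = 0.080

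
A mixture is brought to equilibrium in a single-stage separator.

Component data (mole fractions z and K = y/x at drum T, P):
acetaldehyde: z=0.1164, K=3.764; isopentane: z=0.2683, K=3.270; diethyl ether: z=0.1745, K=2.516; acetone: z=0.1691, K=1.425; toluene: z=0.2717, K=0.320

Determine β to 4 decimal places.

β = 0.8823

Material balance + equilibrium reduce to Σ zᵢ(Kᵢ−1)/(1+β(Kᵢ−1)) = 0.
Check two-phase: ΣzᵢKᵢ = 2.0824 > 1 and Σzᵢ/Kᵢ = 1.1501 > 1, so g(0) = 1.0824 > 0 and g(1) = -0.1501 < 0.
Newton–Raphson from β = 0.5:
  β = 0.5000: g = 0.35015, g' = -0.8990 → β = 0.8895
  β = 0.8895: g = -0.00802, g' = -1.1194 → β = 0.8823
Converged at β = 0.8823.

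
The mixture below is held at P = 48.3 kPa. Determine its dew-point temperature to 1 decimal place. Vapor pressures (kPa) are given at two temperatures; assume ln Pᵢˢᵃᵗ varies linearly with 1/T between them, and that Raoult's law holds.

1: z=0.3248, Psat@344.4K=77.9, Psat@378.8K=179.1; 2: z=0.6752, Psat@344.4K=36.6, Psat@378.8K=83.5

Dew-point temperature: Σzᵢ·P/Pᵢˢᵃᵗ(T) = 1. Interpolate ln Pᵢˢᵃᵗ = aᵢ + bᵢ/T.
  T = 344.4 K: ΣzᵢP/Pᵢˢᵃᵗ = 1.0924
  T = 378.8 K: ΣzᵢP/Pᵢˢᵃᵗ = 0.4782
  T = 361.6 K: ΣzᵢP/Pᵢˢᵃᵗ = 0.7087
  T = 353.0 K: ΣzᵢP/Pᵢˢᵃᵗ = 0.8752
  T = 348.7 K: ΣzᵢP/Pᵢˢᵃᵗ = 0.9765
  T = 346.5 K: ΣzᵢP/Pᵢˢᵃᵗ = 1.0338
Interpolating between 346.5 K and 348.7 K gives T ≈ 347.8 K.

T = 347.8 K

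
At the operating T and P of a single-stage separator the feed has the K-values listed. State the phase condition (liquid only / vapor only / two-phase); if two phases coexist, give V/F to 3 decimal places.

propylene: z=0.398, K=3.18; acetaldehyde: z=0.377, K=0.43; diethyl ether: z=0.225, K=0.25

ΣzᵢKᵢ = 1.484; Σzᵢ/Kᵢ = 1.902.
Both exceed 1, so a two-phase solution exists.
Newton–Raphson from ψ = 0.34:
  ψ = 0.340: g = 0.0052, g' = -1.040 → ψ = 0.345
Converged at ψ = 0.345.

two-phase, V/F = 0.345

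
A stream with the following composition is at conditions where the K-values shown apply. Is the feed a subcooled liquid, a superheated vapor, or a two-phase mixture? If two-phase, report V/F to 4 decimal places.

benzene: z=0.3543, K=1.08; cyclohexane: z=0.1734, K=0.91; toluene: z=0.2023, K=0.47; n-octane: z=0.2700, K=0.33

ΣzᵢKᵢ = 0.7246; Σzᵢ/Kᵢ = 1.7672.
Since ΣzᵢKᵢ < 1 the mixture is below its bubble point — single liquid phase.

subcooled liquid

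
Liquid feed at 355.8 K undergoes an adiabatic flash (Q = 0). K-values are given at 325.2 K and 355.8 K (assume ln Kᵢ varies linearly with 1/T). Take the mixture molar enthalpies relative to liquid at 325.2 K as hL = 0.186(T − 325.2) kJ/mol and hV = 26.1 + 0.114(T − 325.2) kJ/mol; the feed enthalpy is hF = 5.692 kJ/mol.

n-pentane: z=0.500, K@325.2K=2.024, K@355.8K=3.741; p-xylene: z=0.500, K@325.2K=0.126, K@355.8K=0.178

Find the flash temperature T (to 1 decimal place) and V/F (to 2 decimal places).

Adiabatic flash: solve Rachford–Rice at each trial T, then check hF = ψ·hV(T) + (1−ψ)·hL(T).
  T = 325.2 K: K = (2.024, 0.126), RR gives ψ = 0.084, H_out = 2.187 kJ/mol
  T = 355.8 K: K = (3.741, 0.178), RR gives ψ = 0.426, H_out = 15.868 kJ/mol
  T = 340.5 K: K = (2.790, 0.151), RR gives ψ = 0.310, H_out = 10.584 kJ/mol
  T = 332.9 K: K = (2.388, 0.138), RR gives ψ = 0.220, H_out = 7.049 kJ/mol
  T = 329.0 K: K = (2.198, 0.132), RR gives ψ = 0.159, H_out = 4.805 kJ/mol
  T = 330.9 K: K = (2.289, 0.135), RR gives ψ = 0.190, H_out = 5.945 kJ/mol
Linear interpolation between T = 329.0 (H_out = 4.805) and T = 330.9 (H_out = 5.945) on hF = 5.692 gives T ≈ 330.5 K, at which ψ = 0.18.

T = 330.5 K, V/F = 0.18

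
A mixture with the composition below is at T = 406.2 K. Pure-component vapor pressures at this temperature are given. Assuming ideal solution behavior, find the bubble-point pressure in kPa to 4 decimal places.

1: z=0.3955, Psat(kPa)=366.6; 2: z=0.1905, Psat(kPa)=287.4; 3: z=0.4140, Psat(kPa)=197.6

Pbub = 281.5464 kPa

At the bubble point ψ → 0, so ΣzᵢKᵢ = 1 with Kᵢ = Pᵢˢᵃᵗ/P ⇒ P = ΣzᵢPᵢˢᵃᵗ.
P = 0.3955·366.6 + 0.1905·287.4 + 0.4140·197.6 = 281.5464 kPa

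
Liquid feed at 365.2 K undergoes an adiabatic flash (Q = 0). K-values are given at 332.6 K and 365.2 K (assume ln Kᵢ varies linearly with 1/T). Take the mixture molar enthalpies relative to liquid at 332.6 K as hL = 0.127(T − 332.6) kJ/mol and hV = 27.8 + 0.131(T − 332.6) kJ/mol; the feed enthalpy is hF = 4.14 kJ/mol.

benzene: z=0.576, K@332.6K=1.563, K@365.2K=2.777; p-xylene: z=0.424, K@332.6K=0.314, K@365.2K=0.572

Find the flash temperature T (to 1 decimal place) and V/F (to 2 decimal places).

T = 333.8 K, V/F = 0.14

Adiabatic flash: solve Rachford–Rice at each trial T, then check hF = ψ·hV(T) + (1−ψ)·hL(T).
  T = 332.6 K: K = (1.563, 0.314), RR gives ψ = 0.087, H_out = 2.406 kJ/mol
  T = 365.2 K: K = (2.777, 0.572), RR gives ψ = 1.000, H_out = 32.071 kJ/mol
  T = 348.9 K: K = (2.112, 0.430), RR gives ψ = 0.629, H_out = 19.588 kJ/mol
  T = 340.8 K: K = (1.825, 0.369), RR gives ψ = 0.399, H_out = 12.146 kJ/mol
  T = 336.7 K: K = (1.690, 0.341), RR gives ψ = 0.260, H_out = 7.744 kJ/mol
  T = 334.6 K: K = (1.624, 0.327), RR gives ψ = 0.177, H_out = 5.164 kJ/mol
  T = 333.6 K: K = (1.593, 0.320), RR gives ψ = 0.133, H_out = 3.827 kJ/mol
Linear interpolation between T = 333.6 (H_out = 3.827) and T = 334.6 (H_out = 5.164) on hF = 4.14 gives T ≈ 333.8 K, at which ψ = 0.14.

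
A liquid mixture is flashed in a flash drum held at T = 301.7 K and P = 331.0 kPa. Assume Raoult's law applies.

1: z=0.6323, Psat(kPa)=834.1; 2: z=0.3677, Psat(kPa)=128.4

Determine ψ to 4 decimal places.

ψ = 0.7911

Raoult's law: Kᵢ = Pᵢˢᵃᵗ/P = Pᵢˢᵃᵗ/331.0.
  K_1 = 834.1/331.0 = 2.519940, K_2 = 128.4/331.0 = 0.387915
Newton–Raphson from ψ = 0.5:
  ψ = 0.5000: g = 0.22175, g' = -0.7576 → ψ = 0.7927
  ψ = 0.7927: g = -0.00129, g' = -0.8203 → ψ = 0.7911
Converged at ψ = 0.7911.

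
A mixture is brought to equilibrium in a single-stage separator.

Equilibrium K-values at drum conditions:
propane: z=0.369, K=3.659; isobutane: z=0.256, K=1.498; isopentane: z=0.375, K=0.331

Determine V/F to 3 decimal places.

Material balance + equilibrium reduce to Σ zᵢ(Kᵢ−1)/(1+V/F(Kᵢ−1)) = 0.
Feasibility: ΣzᵢKᵢ = 1.858, Σzᵢ/Kᵢ = 1.405 — both > 1, two phases present.
Newton iteration, V/F⁰ = 0.66:
  V/F = 0.660: g = 0.0029, g' = -0.918 → V/F = 0.663
Converged at V/F = 0.663.

V/F = 0.663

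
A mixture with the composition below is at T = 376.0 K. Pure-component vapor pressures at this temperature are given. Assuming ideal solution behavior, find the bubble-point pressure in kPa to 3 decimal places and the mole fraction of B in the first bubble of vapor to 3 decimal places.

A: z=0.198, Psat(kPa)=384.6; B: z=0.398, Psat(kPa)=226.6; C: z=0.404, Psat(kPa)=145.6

At the bubble point ψ → 0, so ΣzᵢKᵢ = 1 with Kᵢ = Pᵢˢᵃᵗ/P ⇒ P = ΣzᵢPᵢˢᵃᵗ.
P = 0.198·384.6 + 0.398·226.6 + 0.404·145.6 = 225.160 kPa
yᵢ = zᵢPᵢˢᵃᵗ/P ⇒ y_B = 0.398·226.6/225.160 = 0.401

Pbub = 225.160 kPa, y_B = 0.401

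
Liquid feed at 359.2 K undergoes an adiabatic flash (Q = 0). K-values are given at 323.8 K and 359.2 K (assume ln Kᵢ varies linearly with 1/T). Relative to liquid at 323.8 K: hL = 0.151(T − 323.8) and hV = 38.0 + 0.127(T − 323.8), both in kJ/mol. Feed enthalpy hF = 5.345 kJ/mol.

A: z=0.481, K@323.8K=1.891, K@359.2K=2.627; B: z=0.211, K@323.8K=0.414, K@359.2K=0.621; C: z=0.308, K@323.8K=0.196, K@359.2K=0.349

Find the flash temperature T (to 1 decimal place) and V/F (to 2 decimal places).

T = 326.4 K, V/F = 0.13

Adiabatic flash: solve Rachford–Rice at each trial T, then check hF = ψ·hV(T) + (1−ψ)·hL(T).
  T = 323.8 K: K = (1.891, 0.414, 0.196), RR gives ψ = 0.089, H_out = 3.377 kJ/mol
  T = 359.2 K: K = (2.627, 0.621, 0.349), RR gives ψ = 0.549, H_out = 25.759 kJ/mol
  T = 341.5 K: K = (2.248, 0.512, 0.265), RR gives ψ = 0.335, H_out = 15.273 kJ/mol
  T = 332.6 K: K = (2.065, 0.462, 0.229), RR gives ψ = 0.220, H_out = 9.657 kJ/mol
  T = 328.2 K: K = (1.977, 0.437, 0.212), RR gives ψ = 0.158, H_out = 6.639 kJ/mol
  T = 326.0 K: K = (1.934, 0.426, 0.204), RR gives ψ = 0.124, H_out = 5.044 kJ/mol
Linear interpolation between T = 326.0 (H_out = 5.044) and T = 328.2 (H_out = 6.639) on hF = 5.345 gives T ≈ 326.4 K, at which ψ = 0.13.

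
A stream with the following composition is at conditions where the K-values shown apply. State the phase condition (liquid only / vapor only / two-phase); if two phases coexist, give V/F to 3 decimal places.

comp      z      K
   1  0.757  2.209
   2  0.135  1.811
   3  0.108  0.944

ΣzᵢKᵢ = 2.019; Σzᵢ/Kᵢ = 0.532.
Since Σzᵢ/Kᵢ < 1 the mixture is above its dew point — single vapor phase.

vapor only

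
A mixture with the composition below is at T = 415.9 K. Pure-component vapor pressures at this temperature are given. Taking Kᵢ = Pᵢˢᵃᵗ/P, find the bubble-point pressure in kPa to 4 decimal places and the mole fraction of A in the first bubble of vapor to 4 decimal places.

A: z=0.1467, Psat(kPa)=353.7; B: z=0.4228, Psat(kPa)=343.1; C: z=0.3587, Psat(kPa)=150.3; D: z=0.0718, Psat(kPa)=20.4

Pbub = 252.3278 kPa, y_A = 0.2056

At the bubble point ψ → 0, so ΣzᵢKᵢ = 1 with Kᵢ = Pᵢˢᵃᵗ/P ⇒ P = ΣzᵢPᵢˢᵃᵗ.
P = 0.1467·353.7 + 0.4228·343.1 + 0.3587·150.3 + 0.0718·20.4 = 252.3278 kPa
yᵢ = zᵢPᵢˢᵃᵗ/P ⇒ y_A = 0.1467·353.7/252.3278 = 0.2056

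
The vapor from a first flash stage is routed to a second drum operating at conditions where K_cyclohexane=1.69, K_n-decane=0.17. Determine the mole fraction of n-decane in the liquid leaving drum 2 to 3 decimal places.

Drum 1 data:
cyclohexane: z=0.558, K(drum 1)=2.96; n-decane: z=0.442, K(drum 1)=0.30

Drum 1:
Binary case is linear: z₁(K₁−1)(1+ψ₁(K₂−1)) + z₂(K₂−1)(1+ψ₁(K₁−1)) = 0
⇒ ψ₁ = [z₁(K₁−1)+z₂(K₂−1)] / [−(K₁−1)(K₂−1)] = 0.7843/1.3720 = 0.572
Drum-1 compositions:
  cyclohexane: x = 0.263, y = 0.779
  n-decane: x = 0.737, y = 0.221
Drum-2 feed = drum-1 vapor: z₂ = (0.7789, 0.2211).
Drum 2:
Material balance + equilibrium reduce to Σ zᵢ(Kᵢ−1)/(1+ψ₂(Kᵢ−1)) = 0.
Feasibility: ΣzᵢKᵢ = 1.354, Σzᵢ/Kᵢ = 1.761 — both > 1, two phases present.
Binary case is linear: z₁(K₁−1)(1+ψ₂(K₂−1)) + z₂(K₂−1)(1+ψ₂(K₁−1)) = 0
⇒ ψ₂ = [z₁(K₁−1)+z₂(K₂−1)] / [−(K₁−1)(K₂−1)] = 0.3540/0.5727 = 0.618
  cyclohexane: x = 0.546, y = 0.923
  n-decane: x = 0.454, y = 0.077

x_n-decane (drum 2) = 0.454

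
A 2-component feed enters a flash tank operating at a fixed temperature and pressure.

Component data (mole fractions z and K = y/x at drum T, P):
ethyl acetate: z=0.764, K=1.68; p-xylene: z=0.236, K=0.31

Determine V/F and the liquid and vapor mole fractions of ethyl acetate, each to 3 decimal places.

V/F = 0.760, x_ethyl acetate = 0.504, y_ethyl acetate = 0.846

Material balance + equilibrium reduce to Σ zᵢ(Kᵢ−1)/(1+V/F(Kᵢ−1)) = 0.
g(0) = ΣzᵢKᵢ − 1 = 0.357 and g(1) = 1 − Σzᵢ/Kᵢ = -0.216, so a root lies in (0, 1).
Binary case is linear: z₁(K₁−1)(1+V/F(K₂−1)) + z₂(K₂−1)(1+V/F(K₁−1)) = 0
⇒ V/F = [z₁(K₁−1)+z₂(K₂−1)] / [−(K₁−1)(K₂−1)] = 0.3567/0.4692 = 0.760
Compositions from xᵢ = zᵢ/(1+V/F(Kᵢ−1)), yᵢ = Kᵢxᵢ:
  ethyl acetate: x = 0.504, y = 0.846
  p-xylene: x = 0.496, y = 0.154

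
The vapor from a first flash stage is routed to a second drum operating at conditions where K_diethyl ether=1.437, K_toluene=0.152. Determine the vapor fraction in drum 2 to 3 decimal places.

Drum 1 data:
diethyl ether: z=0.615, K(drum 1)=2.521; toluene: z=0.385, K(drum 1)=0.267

V/F (drum 2) = 0.554

Drum 1:
Iterate (Newton) starting at ψ₁ = 0.48:
  ψ₁ = 0.480: g = 0.1053, g' = -0.968 → ψ₁ = 0.589
  ψ₁ = 0.589: g = -0.0030, g' = -1.036 → ψ₁ = 0.586
Converged at ψ₁ = 0.586.
Drum-1 compositions:
  diethyl ether: x = 0.325, y = 0.820
  toluene: x = 0.675, y = 0.180
Drum-2 feed = drum-1 vapor: z₂ = (0.8198, 0.1802).
Drum 2:
Binary case is linear: z₁(K₁−1)(1+ψ₂(K₂−1)) + z₂(K₂−1)(1+ψ₂(K₁−1)) = 0
⇒ ψ₂ = [z₁(K₁−1)+z₂(K₂−1)] / [−(K₁−1)(K₂−1)] = 0.2055/0.3706 = 0.554
  diethyl ether: x = 0.660, y = 0.948
  toluene: x = 0.340, y = 0.052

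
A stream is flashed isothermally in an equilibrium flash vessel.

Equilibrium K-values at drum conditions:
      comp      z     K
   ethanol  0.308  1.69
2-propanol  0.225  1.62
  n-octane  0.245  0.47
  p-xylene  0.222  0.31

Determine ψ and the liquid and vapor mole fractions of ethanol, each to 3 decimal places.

ψ = 0.170, x_ethanol = 0.276, y_ethanol = 0.466

Rachford–Rice: g(ψ) = Σ zᵢ(Kᵢ−1)/(1+ψ(Kᵢ−1)) = 0.
Feasibility: ΣzᵢKᵢ = 1.069, Σzᵢ/Kᵢ = 1.559 — both > 1, two phases present.
Newton–Raphson from ψ = 0.5:
  ψ = 0.500: g = -0.1460, g' = -0.505 → ψ = 0.211
  ψ = 0.211: g = -0.0166, g' = -0.411 → ψ = 0.171
  ψ = 0.171: g = -0.0001, g' = -0.407 → ψ = 0.170
Converged at ψ = 0.170.
Compositions from xᵢ = zᵢ/(1+ψ(Kᵢ−1)), yᵢ = Kᵢxᵢ:
  ethanol: x = 0.276, y = 0.466
  2-propanol: x = 0.204, y = 0.330
  n-octane: x = 0.269, y = 0.127
  p-xylene: x = 0.252, y = 0.078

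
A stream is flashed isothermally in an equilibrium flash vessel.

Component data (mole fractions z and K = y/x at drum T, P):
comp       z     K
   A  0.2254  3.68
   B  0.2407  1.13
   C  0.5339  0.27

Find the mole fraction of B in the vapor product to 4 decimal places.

Newton iteration, ψ⁰ = 0.42:
  ψ = 0.4200: g = -0.24822, g' = -0.9537 → ψ = 0.1597
  ψ = 0.1597: g = 0.01246, g' = -1.1623 → ψ = 0.1705
  ψ = 0.1705: g = 0.00013, g' = -1.1378 → ψ = 0.1706
Converged at ψ = 0.1706.
Compositions from xᵢ = zᵢ/(1+ψ(Kᵢ−1)), yᵢ = Kᵢxᵢ:
  A: x = 0.1547, y = 0.5693
  B: x = 0.2355, y = 0.2661
  C: x = 0.6098, y = 0.1647

y_B = 0.2661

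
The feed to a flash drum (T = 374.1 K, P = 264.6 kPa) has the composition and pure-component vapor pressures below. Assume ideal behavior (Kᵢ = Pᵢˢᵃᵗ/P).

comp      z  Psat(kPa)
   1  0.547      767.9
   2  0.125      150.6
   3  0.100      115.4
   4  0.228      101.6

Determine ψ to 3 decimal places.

Raoult's law: Kᵢ = Pᵢˢᵃᵗ/P = Pᵢˢᵃᵗ/264.6.
  K_1 = 767.9/264.6 = 2.90212, K_2 = 150.6/264.6 = 0.56916, K_3 = 115.4/264.6 = 0.43613, K_4 = 101.6/264.6 = 0.38398
Material balance + equilibrium reduce to Σ zᵢ(Kᵢ−1)/(1+ψ(Kᵢ−1)) = 0.
g(0) = ΣzᵢKᵢ − 1 = 0.790 and g(1) = 1 − Σzᵢ/Kᵢ = -0.231, so a root lies in (0, 1).
Iterate (Newton) starting at ψ = 0.5:
  ψ = 0.500: g = 0.1831, g' = -0.800 → ψ = 0.729
  ψ = 0.729: g = 0.0068, g' = -0.773 → ψ = 0.738
Converged at ψ = 0.738.

ψ = 0.738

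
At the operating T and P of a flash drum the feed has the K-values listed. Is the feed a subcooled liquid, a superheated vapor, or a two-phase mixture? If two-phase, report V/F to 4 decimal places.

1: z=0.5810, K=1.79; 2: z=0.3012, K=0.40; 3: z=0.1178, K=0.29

two-phase, V/F = 0.3886

ΣzᵢKᵢ = 1.1946; Σzᵢ/Kᵢ = 1.4838.
Both exceed 1, so a two-phase solution exists.
Let ψ = V/F and solve Σ zᵢ(Kᵢ−1)/(1+ψ(Kᵢ−1)) = 0.
Iterate (Newton) starting at ψ = 0.6:
  ψ = 0.6000: g = -0.11670, g' = -0.6119 → ψ = 0.4093
  ψ = 0.4093: g = -0.01060, g' = -0.5156 → ψ = 0.3887
  ψ = 0.3887: g = -0.00006, g' = -0.5100 → ψ = 0.3886
Converged at ψ = 0.3886.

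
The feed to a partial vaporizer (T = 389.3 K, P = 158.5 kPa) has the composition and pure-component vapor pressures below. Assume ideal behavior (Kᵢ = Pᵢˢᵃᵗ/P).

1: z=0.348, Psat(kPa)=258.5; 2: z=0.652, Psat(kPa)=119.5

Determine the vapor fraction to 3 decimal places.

Raoult's law: Kᵢ = Pᵢˢᵃᵗ/P = Pᵢˢᵃᵗ/158.5.
  K_1 = 258.5/158.5 = 1.63091, K_2 = 119.5/158.5 = 0.75394
Let ψ = V/F and solve Σ zᵢ(Kᵢ−1)/(1+ψ(Kᵢ−1)) = 0.
g(0) = ΣzᵢKᵢ − 1 = 0.059 and g(1) = 1 − Σzᵢ/Kᵢ = -0.078, so a root lies in (0, 1).
Newton–Raphson from ψ = 0.5:
  ψ = 0.500: g = -0.0160, g' = -0.131 → ψ = 0.378
  ψ = 0.378: g = 0.0004, g' = -0.138 → ψ = 0.381
Converged at ψ = 0.381.

ψ = 0.381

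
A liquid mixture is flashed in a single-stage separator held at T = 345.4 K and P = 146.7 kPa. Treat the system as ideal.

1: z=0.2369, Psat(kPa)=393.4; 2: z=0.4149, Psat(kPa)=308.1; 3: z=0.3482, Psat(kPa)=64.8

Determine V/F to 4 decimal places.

V/F = 0.8958

Raoult's law: Kᵢ = Pᵢˢᵃᵗ/P = Pᵢˢᵃᵗ/146.7.
  K_1 = 393.4/146.7 = 2.681663, K_2 = 308.1/146.7 = 2.100204, K_3 = 64.8/146.7 = 0.441718
Rachford–Rice: g(V/F) = Σ zᵢ(Kᵢ−1)/(1+V/F(Kᵢ−1)) = 0.
Feasibility: ΣzᵢKᵢ = 1.6605, Σzᵢ/Kᵢ = 1.0742 — both > 1, two phases present.
Iterate (Newton) starting at V/F = 0.5:
  V/F = 0.5000: g = 0.24123, g' = -0.6156 → V/F = 0.8919
  V/F = 0.8919: g = 0.00259, g' = -0.6657 → V/F = 0.8958
Converged at V/F = 0.8958.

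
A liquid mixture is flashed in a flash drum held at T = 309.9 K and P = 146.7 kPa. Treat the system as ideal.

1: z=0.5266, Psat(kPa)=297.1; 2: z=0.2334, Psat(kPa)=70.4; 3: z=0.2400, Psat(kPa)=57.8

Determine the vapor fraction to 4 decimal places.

ψ = 0.4706

Raoult's law: Kᵢ = Pᵢˢᵃᵗ/P = Pᵢˢᵃᵗ/146.7.
  K_1 = 297.1/146.7 = 2.025222, K_2 = 70.4/146.7 = 0.479891, K_3 = 57.8/146.7 = 0.394001
Rachford–Rice: g(ψ) = Σ zᵢ(Kᵢ−1)/(1+ψ(Kᵢ−1)) = 0.
Check two-phase: ΣzᵢKᵢ = 1.2730 > 1 and Σzᵢ/Kᵢ = 1.3555 > 1, so g(0) = 0.2730 > 0 and g(1) = -0.3555 < 0.
Newton iteration, ψ⁰ = 0.57:
  ψ = 0.5700: g = -0.05398, g' = -0.5538 → ψ = 0.4725
  ψ = 0.4725: g = -0.00105, g' = -0.5352 → ψ = 0.4706
Converged at ψ = 0.4706.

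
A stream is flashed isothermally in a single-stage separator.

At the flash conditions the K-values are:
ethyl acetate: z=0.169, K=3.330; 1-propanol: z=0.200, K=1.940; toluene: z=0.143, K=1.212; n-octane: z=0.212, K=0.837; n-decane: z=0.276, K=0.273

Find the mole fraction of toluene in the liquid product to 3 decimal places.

x_toluene = 0.130

Material balance + equilibrium reduce to Σ zᵢ(Kᵢ−1)/(1+V/F(Kᵢ−1)) = 0.
Check two-phase: ΣzᵢKᵢ = 1.377 > 1 and Σzᵢ/Kᵢ = 1.536 > 1, so g(0) = 0.377 > 0 and g(1) = -0.536 < 0.
Newton–Raphson from V/F = 0.5:
  V/F = 0.500: g = -0.0157, g' = -0.650 → V/F = 0.476
Converged at V/F = 0.476.
Compositions from xᵢ = zᵢ/(1+V/F(Kᵢ−1)), yᵢ = Kᵢxᵢ:
  ethyl acetate: x = 0.080, y = 0.267
  1-propanol: x = 0.138, y = 0.268
  toluene: x = 0.130, y = 0.157
  n-octane: x = 0.230, y = 0.192
  n-decane: x = 0.422, y = 0.115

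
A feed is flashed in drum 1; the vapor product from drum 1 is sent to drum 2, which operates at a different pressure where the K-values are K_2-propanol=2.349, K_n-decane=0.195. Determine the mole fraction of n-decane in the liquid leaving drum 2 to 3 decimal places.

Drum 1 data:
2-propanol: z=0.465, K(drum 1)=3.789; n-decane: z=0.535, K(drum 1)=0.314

Drum 1:
Rachford–Rice: g(ψ₁) = Σ zᵢ(Kᵢ−1)/(1+ψ₁(Kᵢ−1)) = 0.
Check two-phase: ΣzᵢKᵢ = 1.930 > 1 and Σzᵢ/Kᵢ = 1.827 > 1, so g(0) = 0.930 > 0 and g(1) = -0.827 < 0.
Binary case is linear: z₁(K₁−1)(1+ψ₁(K₂−1)) + z₂(K₂−1)(1+ψ₁(K₁−1)) = 0
⇒ ψ₁ = [z₁(K₁−1)+z₂(K₂−1)] / [−(K₁−1)(K₂−1)] = 0.9299/1.9133 = 0.486
Drum-1 compositions:
  2-propanol: x = 0.197, y = 0.748
  n-decane: x = 0.803, y = 0.252
Drum-2 feed = drum-1 vapor: z₂ = (0.7480, 0.2520).
Drum 2:
Material balance + equilibrium reduce to Σ zᵢ(Kᵢ−1)/(1+ψ₂(Kᵢ−1)) = 0.
g(0) = ΣzᵢKᵢ − 1 = 0.806 and g(1) = 1 − Σzᵢ/Kᵢ = -0.611, so a root lies in (0, 1).
Binary case is linear: z₁(K₁−1)(1+ψ₂(K₂−1)) + z₂(K₂−1)(1+ψ₂(K₁−1)) = 0
⇒ ψ₂ = [z₁(K₁−1)+z₂(K₂−1)] / [−(K₁−1)(K₂−1)] = 0.8062/1.0859 = 0.742
  2-propanol: x = 0.374, y = 0.878
  n-decane: x = 0.626, y = 0.122

x_n-decane (drum 2) = 0.626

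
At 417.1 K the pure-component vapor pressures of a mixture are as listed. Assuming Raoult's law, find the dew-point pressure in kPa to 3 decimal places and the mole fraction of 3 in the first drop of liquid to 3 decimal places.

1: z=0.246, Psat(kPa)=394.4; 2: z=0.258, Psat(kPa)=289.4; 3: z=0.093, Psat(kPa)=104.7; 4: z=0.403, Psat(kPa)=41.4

At the dew point ψ → 1, so Σzᵢ/Kᵢ = 1 with Kᵢ = Pᵢˢᵃᵗ/P ⇒ 1/P = Σzᵢ/Pᵢˢᵃᵗ.
1/P = 0.246/394.4 + 0.258/289.4 + 0.093/104.7 + 0.403/41.4 = 0.012138 ⇒ P = 82.387 kPa
xᵢ = zᵢP/Pᵢˢᵃᵗ ⇒ x_3 = 0.093·82.387/104.7 = 0.073

Pdew = 82.387 kPa, x_3 = 0.073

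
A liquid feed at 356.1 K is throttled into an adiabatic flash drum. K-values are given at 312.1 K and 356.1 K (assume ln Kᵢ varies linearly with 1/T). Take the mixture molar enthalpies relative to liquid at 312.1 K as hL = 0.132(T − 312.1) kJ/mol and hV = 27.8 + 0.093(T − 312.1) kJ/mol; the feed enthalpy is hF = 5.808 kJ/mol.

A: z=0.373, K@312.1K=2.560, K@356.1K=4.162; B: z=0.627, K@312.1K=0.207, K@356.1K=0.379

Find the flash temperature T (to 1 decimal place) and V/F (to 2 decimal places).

T = 322.4 K, V/F = 0.16

Adiabatic flash: solve Rachford–Rice at each trial T, then check hF = ψ·hV(T) + (1−ψ)·hL(T).
  T = 312.1 K: K = (2.560, 0.207), RR gives ψ = 0.068, H_out = 1.903 kJ/mol
  T = 356.1 K: K = (4.162, 0.379), RR gives ψ = 0.402, H_out = 16.303 kJ/mol
  T = 334.1 K: K = (3.317, 0.286), RR gives ψ = 0.252, H_out = 9.682 kJ/mol
  T = 323.1 K: K = (2.927, 0.245), RR gives ψ = 0.168, H_out = 6.059 kJ/mol
  T = 317.6 K: K = (2.740, 0.225), RR gives ψ = 0.121, H_out = 4.070 kJ/mol
  T = 320.4 K: K = (2.835, 0.235), RR gives ψ = 0.146, H_out = 5.102 kJ/mol
  T = 321.8 K: K = (2.882, 0.240), RR gives ψ = 0.158, H_out = 5.603 kJ/mol
Linear interpolation between T = 321.8 (H_out = 5.603) and T = 323.1 (H_out = 6.059) on hF = 5.808 gives T ≈ 322.4 K, at which ψ = 0.16.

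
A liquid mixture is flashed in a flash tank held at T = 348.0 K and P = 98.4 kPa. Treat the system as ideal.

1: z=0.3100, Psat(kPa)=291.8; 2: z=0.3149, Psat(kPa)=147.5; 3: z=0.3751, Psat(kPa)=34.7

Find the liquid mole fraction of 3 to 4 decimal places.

Raoult's law: Kᵢ = Pᵢˢᵃᵗ/P = Pᵢˢᵃᵗ/98.4.
  K_1 = 291.8/98.4 = 2.965447, K_2 = 147.5/98.4 = 1.498984, K_3 = 34.7/98.4 = 0.352642
Rachford–Rice: g(V/F) = Σ zᵢ(Kᵢ−1)/(1+V/F(Kᵢ−1)) = 0.
Feasibility: ΣzᵢKᵢ = 1.5236, Σzᵢ/Kᵢ = 1.3783 — both > 1, two phases present.
Newton iteration, V/F⁰ = 0.5:
  V/F = 0.5000: g = 0.07402, g' = -0.6985 → V/F = 0.6060
  V/F = 0.6060: g = -0.00083, g' = -0.7213 → V/F = 0.6048
Converged at V/F = 0.6048.
Compositions from xᵢ = zᵢ/(1+V/F(Kᵢ−1)), yᵢ = Kᵢxᵢ:
  1: x = 0.1416, y = 0.4200
  2: x = 0.2419, y = 0.3626
  3: x = 0.6165, y = 0.2174

x_3 = 0.6165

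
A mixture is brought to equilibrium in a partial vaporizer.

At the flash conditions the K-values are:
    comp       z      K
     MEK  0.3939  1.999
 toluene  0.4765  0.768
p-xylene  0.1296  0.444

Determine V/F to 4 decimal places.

Rachford–Rice: g(V/F) = Σ zᵢ(Kᵢ−1)/(1+V/F(Kᵢ−1)) = 0.
Feasibility: ΣzᵢKᵢ = 1.2109, Σzᵢ/Kᵢ = 1.1094 — both > 1, two phases present.
Newton iteration, V/F⁰ = 0.5:
  V/F = 0.5000: g = 0.03757, g' = -0.2845 → V/F = 0.6320
  V/F = 0.6320: g = 0.00056, g' = -0.2782 → V/F = 0.6341
Converged at V/F = 0.6341.

V/F = 0.6341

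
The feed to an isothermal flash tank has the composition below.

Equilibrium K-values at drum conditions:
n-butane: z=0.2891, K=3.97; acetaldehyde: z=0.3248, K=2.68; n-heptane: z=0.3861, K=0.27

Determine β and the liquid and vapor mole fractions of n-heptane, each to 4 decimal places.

β = 0.6639, x_n-heptane = 0.7492, y_n-heptane = 0.2023

Iterate (Newton) starting at β = 0.5:
  β = 0.5000: g = 0.19822, g' = -1.1940 → β = 0.6660
  β = 0.6660: g = -0.00271, g' = -1.2711 → β = 0.6639
Converged at β = 0.6639.
Compositions from xᵢ = zᵢ/(1+β(Kᵢ−1)), yᵢ = Kᵢxᵢ:
  n-butane: x = 0.0973, y = 0.3862
  acetaldehyde: x = 0.1535, y = 0.4115
  n-heptane: x = 0.7492, y = 0.2023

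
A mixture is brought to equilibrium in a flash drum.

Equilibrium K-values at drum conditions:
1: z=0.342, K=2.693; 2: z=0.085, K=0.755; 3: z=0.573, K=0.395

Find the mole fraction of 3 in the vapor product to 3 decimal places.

Material balance + equilibrium reduce to Σ zᵢ(Kᵢ−1)/(1+ψ(Kᵢ−1)) = 0.
Feasibility: ΣzᵢKᵢ = 1.212, Σzᵢ/Kᵢ = 1.690 — both > 1, two phases present.
Iterate (Newton) starting at ψ = 0.6:
  ψ = 0.600: g = -0.2814, g' = -0.765 → ψ = 0.232
  ψ = 0.232: g = -0.0098, g' = -0.795 → ψ = 0.220
Converged at ψ = 0.220.
Compositions from xᵢ = zᵢ/(1+ψ(Kᵢ−1)), yᵢ = Kᵢxᵢ:
  1: x = 0.249, y = 0.671
  2: x = 0.090, y = 0.068
  3: x = 0.661, y = 0.261

y_3 = 0.261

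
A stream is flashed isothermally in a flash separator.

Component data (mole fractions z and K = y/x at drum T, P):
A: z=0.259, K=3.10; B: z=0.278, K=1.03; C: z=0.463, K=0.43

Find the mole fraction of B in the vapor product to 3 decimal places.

y_B = 0.283

Newton–Raphson from ψ = 0.59:
  ψ = 0.590: g = -0.1465, g' = -0.570 → ψ = 0.333
  ψ = 0.333: g = 0.0027, g' = -0.625 → ψ = 0.337
Converged at ψ = 0.337.
Compositions from xᵢ = zᵢ/(1+ψ(Kᵢ−1)), yᵢ = Kᵢxᵢ:
  A: x = 0.152, y = 0.470
  B: x = 0.275, y = 0.283
  C: x = 0.573, y = 0.246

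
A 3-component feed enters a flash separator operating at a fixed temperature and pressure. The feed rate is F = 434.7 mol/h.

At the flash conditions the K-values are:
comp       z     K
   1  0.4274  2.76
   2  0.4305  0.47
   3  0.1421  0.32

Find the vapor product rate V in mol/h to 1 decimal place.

Material balance + equilibrium reduce to Σ zᵢ(Kᵢ−1)/(1+β(Kᵢ−1)) = 0.
g(0) = ΣzᵢKᵢ − 1 = 0.4274 and g(1) = 1 − Σzᵢ/Kᵢ = -0.5149, so a root lies in (0, 1).
Iterate (Newton) starting at β = 0.5:
  β = 0.5000: g = -0.05672, g' = -0.7493 → β = 0.4243
  β = 0.4243: g = 0.00046, g' = -0.7650 → β = 0.4249
Converged at β = 0.4249.
Then V = β·F = 0.4249·434.7 = 184.7 mol/h and L = F − V = 250.0 mol/h.

V = 184.7 mol/h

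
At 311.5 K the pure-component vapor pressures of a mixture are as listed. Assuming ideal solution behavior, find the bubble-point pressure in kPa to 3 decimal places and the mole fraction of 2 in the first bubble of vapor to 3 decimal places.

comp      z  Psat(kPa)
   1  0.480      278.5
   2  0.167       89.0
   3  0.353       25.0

Pbub = 157.368 kPa, y_2 = 0.094

At the bubble point ψ → 0, so ΣzᵢKᵢ = 1 with Kᵢ = Pᵢˢᵃᵗ/P ⇒ P = ΣzᵢPᵢˢᵃᵗ.
P = 0.480·278.5 + 0.167·89.0 + 0.353·25.0 = 157.368 kPa
yᵢ = zᵢPᵢˢᵃᵗ/P ⇒ y_2 = 0.167·89.0/157.368 = 0.094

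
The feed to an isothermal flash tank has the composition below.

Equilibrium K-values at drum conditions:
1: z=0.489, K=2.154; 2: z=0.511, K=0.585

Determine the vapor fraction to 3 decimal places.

ψ = 0.736

Iterate (Newton) starting at ψ = 0.48:
  ψ = 0.480: g = 0.0983, g' = -0.407 → ψ = 0.722
  ψ = 0.722: g = 0.0052, g' = -0.373 → ψ = 0.735
Converged at ψ = 0.736.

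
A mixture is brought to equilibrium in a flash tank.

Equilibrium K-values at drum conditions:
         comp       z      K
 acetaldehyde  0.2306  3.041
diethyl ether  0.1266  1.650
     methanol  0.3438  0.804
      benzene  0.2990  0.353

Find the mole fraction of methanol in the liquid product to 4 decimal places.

Material balance + equilibrium reduce to Σ zᵢ(Kᵢ−1)/(1+β(Kᵢ−1)) = 0.
g(0) = ΣzᵢKᵢ − 1 = 0.2921 and g(1) = 1 − Σzᵢ/Kᵢ = -0.4272, so a root lies in (0, 1).
Iterate (Newton) starting at β = 0.5:
  β = 0.5000: g = -0.06562, g' = -0.5555 → β = 0.3819
  β = 0.3819: g = 0.00066, g' = -0.5739 → β = 0.3830
Converged at β = 0.3830.
Compositions from xᵢ = zᵢ/(1+β(Kᵢ−1)), yᵢ = Kᵢxᵢ:
  acetaldehyde: x = 0.1294, y = 0.3936
  diethyl ether: x = 0.1014, y = 0.1673
  methanol: x = 0.3717, y = 0.2989
  benzene: x = 0.3975, y = 0.1403

x_methanol = 0.3717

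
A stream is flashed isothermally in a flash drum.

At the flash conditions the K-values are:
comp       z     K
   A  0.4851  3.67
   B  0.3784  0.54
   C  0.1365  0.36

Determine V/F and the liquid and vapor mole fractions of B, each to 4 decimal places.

V/F = 0.7470, x_B = 0.5765, y_B = 0.3113

Newton–Raphson from V/F = 0.53:
  V/F = 0.5300: g = 0.17391, g' = -0.8610 → V/F = 0.7320
  V/F = 0.7320: g = 0.01161, g' = -0.7761 → V/F = 0.7470
Converged at V/F = 0.7470.
Compositions from xᵢ = zᵢ/(1+V/F(Kᵢ−1)), yᵢ = Kᵢxᵢ:
  A: x = 0.1620, y = 0.5946
  B: x = 0.5765, y = 0.3113
  C: x = 0.2615, y = 0.0941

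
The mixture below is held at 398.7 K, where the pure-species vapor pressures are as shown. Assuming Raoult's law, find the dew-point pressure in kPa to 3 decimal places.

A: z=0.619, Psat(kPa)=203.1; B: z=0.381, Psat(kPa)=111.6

Pdew = 154.757 kPa

At the dew point ψ → 1, so Σzᵢ/Kᵢ = 1 with Kᵢ = Pᵢˢᵃᵗ/P ⇒ 1/P = Σzᵢ/Pᵢˢᵃᵗ.
1/P = 0.619/203.1 + 0.381/111.6 = 0.006462 ⇒ P = 154.757 kPa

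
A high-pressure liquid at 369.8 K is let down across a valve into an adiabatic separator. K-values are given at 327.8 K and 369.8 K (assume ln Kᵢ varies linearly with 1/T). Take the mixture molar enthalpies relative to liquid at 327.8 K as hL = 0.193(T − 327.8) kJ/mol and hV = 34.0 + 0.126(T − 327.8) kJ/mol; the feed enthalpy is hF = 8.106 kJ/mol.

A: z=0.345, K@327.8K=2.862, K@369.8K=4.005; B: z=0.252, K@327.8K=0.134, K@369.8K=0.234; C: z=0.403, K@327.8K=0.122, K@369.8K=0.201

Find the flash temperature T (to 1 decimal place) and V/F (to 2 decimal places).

Adiabatic flash: solve Rachford–Rice at each trial T, then check hF = ψ·hV(T) + (1−ψ)·hL(T).
  T = 327.8 K: K = (2.862, 0.134, 0.122), RR gives ψ = 0.043, H_out = 1.470 kJ/mol
  T = 369.8 K: K = (4.005, 0.234, 0.201), RR gives ψ = 0.221, H_out = 14.990 kJ/mol
  T = 348.8 K: K = (3.420, 0.180, 0.159), RR gives ψ = 0.144, H_out = 8.731 kJ/mol
  T = 338.3 K: K = (3.137, 0.156, 0.140), RR gives ψ = 0.098, H_out = 5.274 kJ/mol
  T = 343.6 K: K = (3.279, 0.168, 0.149), RR gives ψ = 0.122, H_out = 7.055 kJ/mol
  T = 346.2 K: K = (3.349, 0.174, 0.154), RR gives ψ = 0.133, H_out = 7.901 kJ/mol
  T = 347.5 K: K = (3.385, 0.177, 0.157), RR gives ψ = 0.138, H_out = 8.318 kJ/mol
Linear interpolation between T = 346.2 (H_out = 7.901) and T = 347.5 (H_out = 8.318) on hF = 8.106 gives T ≈ 346.8 K, at which ψ = 0.14.

T = 346.8 K, V/F = 0.14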